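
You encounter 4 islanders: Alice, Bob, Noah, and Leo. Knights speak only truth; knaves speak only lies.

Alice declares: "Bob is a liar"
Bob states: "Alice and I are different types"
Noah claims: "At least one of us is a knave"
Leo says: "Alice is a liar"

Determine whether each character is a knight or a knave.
Alice is a knave.
Bob is a knight.
Noah is a knight.
Leo is a knight.

Verification:
- Alice (knave) says "Bob is a liar" - this is FALSE (a lie) because Bob is a knight.
- Bob (knight) says "Alice and I are different types" - this is TRUE because Bob is a knight and Alice is a knave.
- Noah (knight) says "At least one of us is a knave" - this is TRUE because Alice is a knave.
- Leo (knight) says "Alice is a liar" - this is TRUE because Alice is a knave.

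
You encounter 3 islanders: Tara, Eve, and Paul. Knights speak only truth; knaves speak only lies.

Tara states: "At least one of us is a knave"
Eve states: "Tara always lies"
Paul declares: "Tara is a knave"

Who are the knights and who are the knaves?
Tara is a knight.
Eve is a knave.
Paul is a knave.

Verification:
- Tara (knight) says "At least one of us is a knave" - this is TRUE because Eve and Paul are knaves.
- Eve (knave) says "Tara always lies" - this is FALSE (a lie) because Tara is a knight.
- Paul (knave) says "Tara is a knave" - this is FALSE (a lie) because Tara is a knight.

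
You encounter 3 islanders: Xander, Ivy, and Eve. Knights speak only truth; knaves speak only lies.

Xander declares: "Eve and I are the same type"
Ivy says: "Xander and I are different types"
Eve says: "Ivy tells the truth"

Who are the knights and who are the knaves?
Xander is a knave.
Ivy is a knight.
Eve is a knight.

Verification:
- Xander (knave) says "Eve and I are the same type" - this is FALSE (a lie) because Xander is a knave and Eve is a knight.
- Ivy (knight) says "Xander and I are different types" - this is TRUE because Ivy is a knight and Xander is a knave.
- Eve (knight) says "Ivy tells the truth" - this is TRUE because Ivy is a knight.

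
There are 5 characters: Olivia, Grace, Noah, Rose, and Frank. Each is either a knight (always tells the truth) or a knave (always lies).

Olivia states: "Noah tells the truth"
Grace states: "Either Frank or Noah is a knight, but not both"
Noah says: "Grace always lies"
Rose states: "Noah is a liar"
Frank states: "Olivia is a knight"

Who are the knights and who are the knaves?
Olivia is a knight.
Grace is a knave.
Noah is a knight.
Rose is a knave.
Frank is a knight.

Verification:
- Olivia (knight) says "Noah tells the truth" - this is TRUE because Noah is a knight.
- Grace (knave) says "Either Frank or Noah is a knight, but not both" - this is FALSE (a lie) because Frank is a knight and Noah is a knight.
- Noah (knight) says "Grace always lies" - this is TRUE because Grace is a knave.
- Rose (knave) says "Noah is a liar" - this is FALSE (a lie) because Noah is a knight.
- Frank (knight) says "Olivia is a knight" - this is TRUE because Olivia is a knight.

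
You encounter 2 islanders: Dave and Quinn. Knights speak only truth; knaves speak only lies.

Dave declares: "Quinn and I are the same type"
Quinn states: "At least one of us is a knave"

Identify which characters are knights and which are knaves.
Dave is a knave.
Quinn is a knight.

Verification:
- Dave (knave) says "Quinn and I are the same type" - this is FALSE (a lie) because Dave is a knave and Quinn is a knight.
- Quinn (knight) says "At least one of us is a knave" - this is TRUE because Dave is a knave.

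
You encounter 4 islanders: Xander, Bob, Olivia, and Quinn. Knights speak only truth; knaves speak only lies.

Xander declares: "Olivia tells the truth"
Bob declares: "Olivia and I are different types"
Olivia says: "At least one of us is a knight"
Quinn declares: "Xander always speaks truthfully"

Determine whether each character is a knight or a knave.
Xander is a knave.
Bob is a knave.
Olivia is a knave.
Quinn is a knave.

Verification:
- Xander (knave) says "Olivia tells the truth" - this is FALSE (a lie) because Olivia is a knave.
- Bob (knave) says "Olivia and I are different types" - this is FALSE (a lie) because Bob is a knave and Olivia is a knave.
- Olivia (knave) says "At least one of us is a knight" - this is FALSE (a lie) because no one is a knight.
- Quinn (knave) says "Xander always speaks truthfully" - this is FALSE (a lie) because Xander is a knave.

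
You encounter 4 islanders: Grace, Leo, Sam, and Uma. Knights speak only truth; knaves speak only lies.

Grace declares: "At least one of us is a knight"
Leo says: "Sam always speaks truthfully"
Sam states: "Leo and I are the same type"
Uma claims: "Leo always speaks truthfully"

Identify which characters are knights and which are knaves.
Grace is a knight.
Leo is a knight.
Sam is a knight.
Uma is a knight.

Verification:
- Grace (knight) says "At least one of us is a knight" - this is TRUE because Grace, Leo, Sam, and Uma are knights.
- Leo (knight) says "Sam always speaks truthfully" - this is TRUE because Sam is a knight.
- Sam (knight) says "Leo and I are the same type" - this is TRUE because Sam is a knight and Leo is a knight.
- Uma (knight) says "Leo always speaks truthfully" - this is TRUE because Leo is a knight.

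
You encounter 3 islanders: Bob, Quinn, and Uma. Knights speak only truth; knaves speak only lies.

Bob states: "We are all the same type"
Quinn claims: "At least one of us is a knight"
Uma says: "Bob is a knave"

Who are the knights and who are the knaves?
Bob is a knave.
Quinn is a knight.
Uma is a knight.

Verification:
- Bob (knave) says "We are all the same type" - this is FALSE (a lie) because Quinn and Uma are knights and Bob is a knave.
- Quinn (knight) says "At least one of us is a knight" - this is TRUE because Quinn and Uma are knights.
- Uma (knight) says "Bob is a knave" - this is TRUE because Bob is a knave.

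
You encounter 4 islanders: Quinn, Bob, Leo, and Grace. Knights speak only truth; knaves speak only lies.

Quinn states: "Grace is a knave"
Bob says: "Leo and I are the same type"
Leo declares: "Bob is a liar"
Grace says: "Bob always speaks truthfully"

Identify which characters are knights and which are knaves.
Quinn is a knight.
Bob is a knave.
Leo is a knight.
Grace is a knave.

Verification:
- Quinn (knight) says "Grace is a knave" - this is TRUE because Grace is a knave.
- Bob (knave) says "Leo and I are the same type" - this is FALSE (a lie) because Bob is a knave and Leo is a knight.
- Leo (knight) says "Bob is a liar" - this is TRUE because Bob is a knave.
- Grace (knave) says "Bob always speaks truthfully" - this is FALSE (a lie) because Bob is a knave.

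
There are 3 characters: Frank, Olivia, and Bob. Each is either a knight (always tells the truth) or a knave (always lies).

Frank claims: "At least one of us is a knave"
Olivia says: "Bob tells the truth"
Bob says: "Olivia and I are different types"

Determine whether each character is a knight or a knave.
Frank is a knight.
Olivia is a knave.
Bob is a knave.

Verification:
- Frank (knight) says "At least one of us is a knave" - this is TRUE because Olivia and Bob are knaves.
- Olivia (knave) says "Bob tells the truth" - this is FALSE (a lie) because Bob is a knave.
- Bob (knave) says "Olivia and I are different types" - this is FALSE (a lie) because Bob is a knave and Olivia is a knave.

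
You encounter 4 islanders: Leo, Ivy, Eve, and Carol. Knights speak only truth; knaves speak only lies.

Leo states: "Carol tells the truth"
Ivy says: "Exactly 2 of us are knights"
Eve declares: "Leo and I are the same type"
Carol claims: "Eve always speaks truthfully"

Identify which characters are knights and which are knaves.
Leo is a knight.
Ivy is a knave.
Eve is a knight.
Carol is a knight.

Verification:
- Leo (knight) says "Carol tells the truth" - this is TRUE because Carol is a knight.
- Ivy (knave) says "Exactly 2 of us are knights" - this is FALSE (a lie) because there are 3 knights.
- Eve (knight) says "Leo and I are the same type" - this is TRUE because Eve is a knight and Leo is a knight.
- Carol (knight) says "Eve always speaks truthfully" - this is TRUE because Eve is a knight.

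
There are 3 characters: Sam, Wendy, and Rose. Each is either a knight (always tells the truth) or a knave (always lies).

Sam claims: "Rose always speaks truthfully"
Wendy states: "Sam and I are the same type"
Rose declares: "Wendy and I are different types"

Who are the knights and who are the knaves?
Sam is a knight.
Wendy is a knave.
Rose is a knight.

Verification:
- Sam (knight) says "Rose always speaks truthfully" - this is TRUE because Rose is a knight.
- Wendy (knave) says "Sam and I are the same type" - this is FALSE (a lie) because Wendy is a knave and Sam is a knight.
- Rose (knight) says "Wendy and I are different types" - this is TRUE because Rose is a knight and Wendy is a knave.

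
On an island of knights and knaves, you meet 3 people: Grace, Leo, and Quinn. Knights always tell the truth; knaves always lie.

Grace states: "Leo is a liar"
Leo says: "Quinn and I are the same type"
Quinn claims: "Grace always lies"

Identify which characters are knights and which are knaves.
Grace is a knave.
Leo is a knight.
Quinn is a knight.

Verification:
- Grace (knave) says "Leo is a liar" - this is FALSE (a lie) because Leo is a knight.
- Leo (knight) says "Quinn and I are the same type" - this is TRUE because Leo is a knight and Quinn is a knight.
- Quinn (knight) says "Grace always lies" - this is TRUE because Grace is a knave.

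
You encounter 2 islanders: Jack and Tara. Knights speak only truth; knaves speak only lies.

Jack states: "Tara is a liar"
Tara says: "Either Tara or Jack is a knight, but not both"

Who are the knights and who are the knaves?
Jack is a knave.
Tara is a knight.

Verification:
- Jack (knave) says "Tara is a liar" - this is FALSE (a lie) because Tara is a knight.
- Tara (knight) says "Either Tara or Jack is a knight, but not both" - this is TRUE because Tara is a knight and Jack is a knave.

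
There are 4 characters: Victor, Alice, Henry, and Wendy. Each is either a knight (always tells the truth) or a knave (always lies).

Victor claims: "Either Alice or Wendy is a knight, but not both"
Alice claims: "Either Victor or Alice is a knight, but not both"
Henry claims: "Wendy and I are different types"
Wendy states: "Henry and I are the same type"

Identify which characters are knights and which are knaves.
Victor is a knave.
Alice is a knave.
Henry is a knight.
Wendy is a knave.

Verification:
- Victor (knave) says "Either Alice or Wendy is a knight, but not both" - this is FALSE (a lie) because Alice is a knave and Wendy is a knave.
- Alice (knave) says "Either Victor or Alice is a knight, but not both" - this is FALSE (a lie) because Victor is a knave and Alice is a knave.
- Henry (knight) says "Wendy and I are different types" - this is TRUE because Henry is a knight and Wendy is a knave.
- Wendy (knave) says "Henry and I are the same type" - this is FALSE (a lie) because Wendy is a knave and Henry is a knight.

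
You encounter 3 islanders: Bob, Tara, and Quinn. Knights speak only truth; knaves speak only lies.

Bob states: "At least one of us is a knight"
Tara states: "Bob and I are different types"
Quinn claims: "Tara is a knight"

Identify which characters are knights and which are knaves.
Bob is a knave.
Tara is a knave.
Quinn is a knave.

Verification:
- Bob (knave) says "At least one of us is a knight" - this is FALSE (a lie) because no one is a knight.
- Tara (knave) says "Bob and I are different types" - this is FALSE (a lie) because Tara is a knave and Bob is a knave.
- Quinn (knave) says "Tara is a knight" - this is FALSE (a lie) because Tara is a knave.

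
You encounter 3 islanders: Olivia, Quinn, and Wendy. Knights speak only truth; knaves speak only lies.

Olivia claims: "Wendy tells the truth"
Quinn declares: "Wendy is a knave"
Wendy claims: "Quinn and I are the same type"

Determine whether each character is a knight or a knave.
Olivia is a knave.
Quinn is a knight.
Wendy is a knave.

Verification:
- Olivia (knave) says "Wendy tells the truth" - this is FALSE (a lie) because Wendy is a knave.
- Quinn (knight) says "Wendy is a knave" - this is TRUE because Wendy is a knave.
- Wendy (knave) says "Quinn and I are the same type" - this is FALSE (a lie) because Wendy is a knave and Quinn is a knight.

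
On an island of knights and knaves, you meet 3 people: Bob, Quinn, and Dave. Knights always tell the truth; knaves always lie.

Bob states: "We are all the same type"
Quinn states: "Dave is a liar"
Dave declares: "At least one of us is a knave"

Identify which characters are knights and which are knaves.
Bob is a knave.
Quinn is a knave.
Dave is a knight.

Verification:
- Bob (knave) says "We are all the same type" - this is FALSE (a lie) because Dave is a knight and Bob and Quinn are knaves.
- Quinn (knave) says "Dave is a liar" - this is FALSE (a lie) because Dave is a knight.
- Dave (knight) says "At least one of us is a knave" - this is TRUE because Bob and Quinn are knaves.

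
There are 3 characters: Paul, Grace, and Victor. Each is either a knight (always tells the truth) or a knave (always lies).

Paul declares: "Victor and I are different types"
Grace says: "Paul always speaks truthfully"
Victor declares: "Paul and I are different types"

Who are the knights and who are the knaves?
Paul is a knave.
Grace is a knave.
Victor is a knave.

Verification:
- Paul (knave) says "Victor and I are different types" - this is FALSE (a lie) because Paul is a knave and Victor is a knave.
- Grace (knave) says "Paul always speaks truthfully" - this is FALSE (a lie) because Paul is a knave.
- Victor (knave) says "Paul and I are different types" - this is FALSE (a lie) because Victor is a knave and Paul is a knave.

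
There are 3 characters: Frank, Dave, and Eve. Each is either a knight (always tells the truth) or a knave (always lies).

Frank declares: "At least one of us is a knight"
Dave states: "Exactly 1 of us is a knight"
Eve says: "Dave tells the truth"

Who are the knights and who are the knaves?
Frank is a knave.
Dave is a knave.
Eve is a knave.

Verification:
- Frank (knave) says "At least one of us is a knight" - this is FALSE (a lie) because no one is a knight.
- Dave (knave) says "Exactly 1 of us is a knight" - this is FALSE (a lie) because there are 0 knights.
- Eve (knave) says "Dave tells the truth" - this is FALSE (a lie) because Dave is a knave.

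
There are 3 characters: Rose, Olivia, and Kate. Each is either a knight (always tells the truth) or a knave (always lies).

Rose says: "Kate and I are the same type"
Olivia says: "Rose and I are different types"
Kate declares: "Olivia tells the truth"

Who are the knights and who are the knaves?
Rose is a knave.
Olivia is a knight.
Kate is a knight.

Verification:
- Rose (knave) says "Kate and I are the same type" - this is FALSE (a lie) because Rose is a knave and Kate is a knight.
- Olivia (knight) says "Rose and I are different types" - this is TRUE because Olivia is a knight and Rose is a knave.
- Kate (knight) says "Olivia tells the truth" - this is TRUE because Olivia is a knight.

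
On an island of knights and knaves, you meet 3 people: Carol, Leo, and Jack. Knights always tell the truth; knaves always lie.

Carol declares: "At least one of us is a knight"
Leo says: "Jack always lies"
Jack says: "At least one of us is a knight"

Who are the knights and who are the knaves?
Carol is a knight.
Leo is a knave.
Jack is a knight.

Verification:
- Carol (knight) says "At least one of us is a knight" - this is TRUE because Carol and Jack are knights.
- Leo (knave) says "Jack always lies" - this is FALSE (a lie) because Jack is a knight.
- Jack (knight) says "At least one of us is a knight" - this is TRUE because Carol and Jack are knights.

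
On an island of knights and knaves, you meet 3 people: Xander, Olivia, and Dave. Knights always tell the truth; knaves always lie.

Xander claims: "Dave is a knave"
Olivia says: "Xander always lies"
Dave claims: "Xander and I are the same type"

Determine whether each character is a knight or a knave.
Xander is a knight.
Olivia is a knave.
Dave is a knave.

Verification:
- Xander (knight) says "Dave is a knave" - this is TRUE because Dave is a knave.
- Olivia (knave) says "Xander always lies" - this is FALSE (a lie) because Xander is a knight.
- Dave (knave) says "Xander and I are the same type" - this is FALSE (a lie) because Dave is a knave and Xander is a knight.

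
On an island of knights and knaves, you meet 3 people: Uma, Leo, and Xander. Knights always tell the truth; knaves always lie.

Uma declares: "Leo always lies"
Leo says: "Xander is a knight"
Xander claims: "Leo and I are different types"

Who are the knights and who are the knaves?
Uma is a knight.
Leo is a knave.
Xander is a knave.

Verification:
- Uma (knight) says "Leo always lies" - this is TRUE because Leo is a knave.
- Leo (knave) says "Xander is a knight" - this is FALSE (a lie) because Xander is a knave.
- Xander (knave) says "Leo and I are different types" - this is FALSE (a lie) because Xander is a knave and Leo is a knave.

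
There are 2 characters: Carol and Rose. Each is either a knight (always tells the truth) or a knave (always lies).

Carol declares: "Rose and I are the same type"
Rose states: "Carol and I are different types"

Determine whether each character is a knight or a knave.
Carol is a knave.
Rose is a knight.

Verification:
- Carol (knave) says "Rose and I are the same type" - this is FALSE (a lie) because Carol is a knave and Rose is a knight.
- Rose (knight) says "Carol and I are different types" - this is TRUE because Rose is a knight and Carol is a knave.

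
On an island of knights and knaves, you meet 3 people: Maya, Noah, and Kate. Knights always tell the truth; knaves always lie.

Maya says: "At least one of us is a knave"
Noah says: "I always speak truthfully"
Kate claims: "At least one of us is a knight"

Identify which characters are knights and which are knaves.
Maya is a knight.
Noah is a knave.
Kate is a knight.

Verification:
- Maya (knight) says "At least one of us is a knave" - this is TRUE because Noah is a knave.
- Noah (knave) says "I always speak truthfully" - this is FALSE (a lie) because Noah is a knave.
- Kate (knight) says "At least one of us is a knight" - this is TRUE because Maya and Kate are knights.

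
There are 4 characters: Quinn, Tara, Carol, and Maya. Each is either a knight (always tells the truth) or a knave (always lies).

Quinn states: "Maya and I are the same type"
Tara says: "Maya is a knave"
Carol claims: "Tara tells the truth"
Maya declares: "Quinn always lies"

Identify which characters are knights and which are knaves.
Quinn is a knave.
Tara is a knave.
Carol is a knave.
Maya is a knight.

Verification:
- Quinn (knave) says "Maya and I are the same type" - this is FALSE (a lie) because Quinn is a knave and Maya is a knight.
- Tara (knave) says "Maya is a knave" - this is FALSE (a lie) because Maya is a knight.
- Carol (knave) says "Tara tells the truth" - this is FALSE (a lie) because Tara is a knave.
- Maya (knight) says "Quinn always lies" - this is TRUE because Quinn is a knave.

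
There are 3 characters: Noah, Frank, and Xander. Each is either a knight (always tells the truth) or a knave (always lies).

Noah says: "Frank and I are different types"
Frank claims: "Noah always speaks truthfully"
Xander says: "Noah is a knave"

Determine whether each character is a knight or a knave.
Noah is a knave.
Frank is a knave.
Xander is a knight.

Verification:
- Noah (knave) says "Frank and I are different types" - this is FALSE (a lie) because Noah is a knave and Frank is a knave.
- Frank (knave) says "Noah always speaks truthfully" - this is FALSE (a lie) because Noah is a knave.
- Xander (knight) says "Noah is a knave" - this is TRUE because Noah is a knave.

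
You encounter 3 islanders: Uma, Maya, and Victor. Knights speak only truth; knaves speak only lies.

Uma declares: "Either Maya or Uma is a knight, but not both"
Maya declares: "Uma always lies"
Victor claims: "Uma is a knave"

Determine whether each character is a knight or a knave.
Uma is a knight.
Maya is a knave.
Victor is a knave.

Verification:
- Uma (knight) says "Either Maya or Uma is a knight, but not both" - this is TRUE because Maya is a knave and Uma is a knight.
- Maya (knave) says "Uma always lies" - this is FALSE (a lie) because Uma is a knight.
- Victor (knave) says "Uma is a knave" - this is FALSE (a lie) because Uma is a knight.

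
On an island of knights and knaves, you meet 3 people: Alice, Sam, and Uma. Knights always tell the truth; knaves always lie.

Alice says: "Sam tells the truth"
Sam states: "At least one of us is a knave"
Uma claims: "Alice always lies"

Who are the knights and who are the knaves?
Alice is a knight.
Sam is a knight.
Uma is a knave.

Verification:
- Alice (knight) says "Sam tells the truth" - this is TRUE because Sam is a knight.
- Sam (knight) says "At least one of us is a knave" - this is TRUE because Uma is a knave.
- Uma (knave) says "Alice always lies" - this is FALSE (a lie) because Alice is a knight.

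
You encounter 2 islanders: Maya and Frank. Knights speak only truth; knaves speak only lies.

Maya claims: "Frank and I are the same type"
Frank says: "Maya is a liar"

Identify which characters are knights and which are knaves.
Maya is a knave.
Frank is a knight.

Verification:
- Maya (knave) says "Frank and I are the same type" - this is FALSE (a lie) because Maya is a knave and Frank is a knight.
- Frank (knight) says "Maya is a liar" - this is TRUE because Maya is a knave.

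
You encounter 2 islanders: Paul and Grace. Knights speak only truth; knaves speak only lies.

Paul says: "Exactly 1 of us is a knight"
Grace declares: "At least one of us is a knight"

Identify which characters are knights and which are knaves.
Paul is a knave.
Grace is a knave.

Verification:
- Paul (knave) says "Exactly 1 of us is a knight" - this is FALSE (a lie) because there are 0 knights.
- Grace (knave) says "At least one of us is a knight" - this is FALSE (a lie) because no one is a knight.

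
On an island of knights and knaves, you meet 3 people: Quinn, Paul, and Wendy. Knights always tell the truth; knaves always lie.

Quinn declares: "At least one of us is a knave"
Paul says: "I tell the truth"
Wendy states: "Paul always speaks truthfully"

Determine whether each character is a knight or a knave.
Quinn is a knight.
Paul is a knave.
Wendy is a knave.

Verification:
- Quinn (knight) says "At least one of us is a knave" - this is TRUE because Paul and Wendy are knaves.
- Paul (knave) says "I tell the truth" - this is FALSE (a lie) because Paul is a knave.
- Wendy (knave) says "Paul always speaks truthfully" - this is FALSE (a lie) because Paul is a knave.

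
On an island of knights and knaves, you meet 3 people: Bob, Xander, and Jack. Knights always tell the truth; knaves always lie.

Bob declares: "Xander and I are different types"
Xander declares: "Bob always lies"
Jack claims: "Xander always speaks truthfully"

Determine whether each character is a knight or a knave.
Bob is a knight.
Xander is a knave.
Jack is a knave.

Verification:
- Bob (knight) says "Xander and I are different types" - this is TRUE because Bob is a knight and Xander is a knave.
- Xander (knave) says "Bob always lies" - this is FALSE (a lie) because Bob is a knight.
- Jack (knave) says "Xander always speaks truthfully" - this is FALSE (a lie) because Xander is a knave.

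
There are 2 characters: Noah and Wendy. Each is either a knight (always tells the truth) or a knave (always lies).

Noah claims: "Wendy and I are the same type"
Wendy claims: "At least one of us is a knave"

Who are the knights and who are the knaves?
Noah is a knave.
Wendy is a knight.

Verification:
- Noah (knave) says "Wendy and I are the same type" - this is FALSE (a lie) because Noah is a knave and Wendy is a knight.
- Wendy (knight) says "At least one of us is a knave" - this is TRUE because Noah is a knave.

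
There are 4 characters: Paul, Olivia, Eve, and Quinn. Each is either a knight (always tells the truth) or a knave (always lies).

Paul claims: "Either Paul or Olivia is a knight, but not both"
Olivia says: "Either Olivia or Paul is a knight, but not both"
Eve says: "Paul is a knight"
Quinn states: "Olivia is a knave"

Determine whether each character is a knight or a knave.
Paul is a knave.
Olivia is a knave.
Eve is a knave.
Quinn is a knight.

Verification:
- Paul (knave) says "Either Paul or Olivia is a knight, but not both" - this is FALSE (a lie) because Paul is a knave and Olivia is a knave.
- Olivia (knave) says "Either Olivia or Paul is a knight, but not both" - this is FALSE (a lie) because Olivia is a knave and Paul is a knave.
- Eve (knave) says "Paul is a knight" - this is FALSE (a lie) because Paul is a knave.
- Quinn (knight) says "Olivia is a knave" - this is TRUE because Olivia is a knave.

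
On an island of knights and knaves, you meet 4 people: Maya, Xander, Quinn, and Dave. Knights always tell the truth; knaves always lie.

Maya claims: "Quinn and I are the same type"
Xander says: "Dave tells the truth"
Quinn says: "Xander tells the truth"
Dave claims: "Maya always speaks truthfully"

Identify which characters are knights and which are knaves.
Maya is a knight.
Xander is a knight.
Quinn is a knight.
Dave is a knight.

Verification:
- Maya (knight) says "Quinn and I are the same type" - this is TRUE because Maya is a knight and Quinn is a knight.
- Xander (knight) says "Dave tells the truth" - this is TRUE because Dave is a knight.
- Quinn (knight) says "Xander tells the truth" - this is TRUE because Xander is a knight.
- Dave (knight) says "Maya always speaks truthfully" - this is TRUE because Maya is a knight.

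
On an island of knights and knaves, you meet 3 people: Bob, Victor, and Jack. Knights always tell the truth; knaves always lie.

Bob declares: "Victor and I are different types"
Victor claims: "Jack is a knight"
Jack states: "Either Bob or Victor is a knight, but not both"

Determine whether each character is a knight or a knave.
Bob is a knave.
Victor is a knave.
Jack is a knave.

Verification:
- Bob (knave) says "Victor and I are different types" - this is FALSE (a lie) because Bob is a knave and Victor is a knave.
- Victor (knave) says "Jack is a knight" - this is FALSE (a lie) because Jack is a knave.
- Jack (knave) says "Either Bob or Victor is a knight, but not both" - this is FALSE (a lie) because Bob is a knave and Victor is a knave.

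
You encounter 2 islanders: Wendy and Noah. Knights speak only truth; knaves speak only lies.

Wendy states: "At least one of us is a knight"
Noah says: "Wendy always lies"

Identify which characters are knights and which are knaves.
Wendy is a knight.
Noah is a knave.

Verification:
- Wendy (knight) says "At least one of us is a knight" - this is TRUE because Wendy is a knight.
- Noah (knave) says "Wendy always lies" - this is FALSE (a lie) because Wendy is a knight.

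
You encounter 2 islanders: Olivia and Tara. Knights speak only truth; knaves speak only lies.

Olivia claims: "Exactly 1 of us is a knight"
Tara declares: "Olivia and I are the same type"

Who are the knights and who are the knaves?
Olivia is a knight.
Tara is a knave.

Verification:
- Olivia (knight) says "Exactly 1 of us is a knight" - this is TRUE because there are 1 knights.
- Tara (knave) says "Olivia and I are the same type" - this is FALSE (a lie) because Tara is a knave and Olivia is a knight.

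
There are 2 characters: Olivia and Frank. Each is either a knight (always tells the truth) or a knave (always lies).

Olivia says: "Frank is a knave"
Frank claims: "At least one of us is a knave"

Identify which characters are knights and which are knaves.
Olivia is a knave.
Frank is a knight.

Verification:
- Olivia (knave) says "Frank is a knave" - this is FALSE (a lie) because Frank is a knight.
- Frank (knight) says "At least one of us is a knave" - this is TRUE because Olivia is a knave.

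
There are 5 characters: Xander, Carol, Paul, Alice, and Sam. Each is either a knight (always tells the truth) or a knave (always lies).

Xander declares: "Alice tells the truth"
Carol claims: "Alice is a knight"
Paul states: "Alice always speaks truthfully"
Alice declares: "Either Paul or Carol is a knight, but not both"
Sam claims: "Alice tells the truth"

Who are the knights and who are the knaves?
Xander is a knave.
Carol is a knave.
Paul is a knave.
Alice is a knave.
Sam is a knave.

Verification:
- Xander (knave) says "Alice tells the truth" - this is FALSE (a lie) because Alice is a knave.
- Carol (knave) says "Alice is a knight" - this is FALSE (a lie) because Alice is a knave.
- Paul (knave) says "Alice always speaks truthfully" - this is FALSE (a lie) because Alice is a knave.
- Alice (knave) says "Either Paul or Carol is a knight, but not both" - this is FALSE (a lie) because Paul is a knave and Carol is a knave.
- Sam (knave) says "Alice tells the truth" - this is FALSE (a lie) because Alice is a knave.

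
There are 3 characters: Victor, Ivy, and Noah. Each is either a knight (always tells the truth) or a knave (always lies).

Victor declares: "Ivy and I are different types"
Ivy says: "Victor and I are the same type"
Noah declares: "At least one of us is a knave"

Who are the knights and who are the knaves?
Victor is a knight.
Ivy is a knave.
Noah is a knight.

Verification:
- Victor (knight) says "Ivy and I are different types" - this is TRUE because Victor is a knight and Ivy is a knave.
- Ivy (knave) says "Victor and I are the same type" - this is FALSE (a lie) because Ivy is a knave and Victor is a knight.
- Noah (knight) says "At least one of us is a knave" - this is TRUE because Ivy is a knave.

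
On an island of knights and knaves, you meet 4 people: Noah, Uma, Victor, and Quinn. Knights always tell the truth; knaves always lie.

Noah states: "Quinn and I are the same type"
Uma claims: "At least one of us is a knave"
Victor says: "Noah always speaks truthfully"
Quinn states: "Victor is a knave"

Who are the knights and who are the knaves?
Noah is a knave.
Uma is a knight.
Victor is a knave.
Quinn is a knight.

Verification:
- Noah (knave) says "Quinn and I are the same type" - this is FALSE (a lie) because Noah is a knave and Quinn is a knight.
- Uma (knight) says "At least one of us is a knave" - this is TRUE because Noah and Victor are knaves.
- Victor (knave) says "Noah always speaks truthfully" - this is FALSE (a lie) because Noah is a knave.
- Quinn (knight) says "Victor is a knave" - this is TRUE because Victor is a knave.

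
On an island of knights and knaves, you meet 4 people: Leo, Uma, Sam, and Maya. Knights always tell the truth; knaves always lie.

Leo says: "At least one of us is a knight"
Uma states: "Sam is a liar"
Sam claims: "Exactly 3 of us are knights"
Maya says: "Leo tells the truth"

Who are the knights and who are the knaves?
Leo is a knight.
Uma is a knave.
Sam is a knight.
Maya is a knight.

Verification:
- Leo (knight) says "At least one of us is a knight" - this is TRUE because Leo, Sam, and Maya are knights.
- Uma (knave) says "Sam is a liar" - this is FALSE (a lie) because Sam is a knight.
- Sam (knight) says "Exactly 3 of us are knights" - this is TRUE because there are 3 knights.
- Maya (knight) says "Leo tells the truth" - this is TRUE because Leo is a knight.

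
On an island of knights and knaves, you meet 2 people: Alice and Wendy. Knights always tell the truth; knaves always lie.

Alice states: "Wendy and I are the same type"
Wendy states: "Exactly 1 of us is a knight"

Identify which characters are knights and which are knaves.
Alice is a knave.
Wendy is a knight.

Verification:
- Alice (knave) says "Wendy and I are the same type" - this is FALSE (a lie) because Alice is a knave and Wendy is a knight.
- Wendy (knight) says "Exactly 1 of us is a knight" - this is TRUE because there are 1 knights.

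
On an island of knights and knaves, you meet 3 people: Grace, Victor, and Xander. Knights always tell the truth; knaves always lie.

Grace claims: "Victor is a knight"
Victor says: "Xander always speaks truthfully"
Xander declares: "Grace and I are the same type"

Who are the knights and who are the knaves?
Grace is a knight.
Victor is a knight.
Xander is a knight.

Verification:
- Grace (knight) says "Victor is a knight" - this is TRUE because Victor is a knight.
- Victor (knight) says "Xander always speaks truthfully" - this is TRUE because Xander is a knight.
- Xander (knight) says "Grace and I are the same type" - this is TRUE because Xander is a knight and Grace is a knight.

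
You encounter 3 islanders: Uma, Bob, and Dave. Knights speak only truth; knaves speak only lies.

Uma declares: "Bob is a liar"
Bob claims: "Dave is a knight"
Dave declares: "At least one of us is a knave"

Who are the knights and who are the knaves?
Uma is a knave.
Bob is a knight.
Dave is a knight.

Verification:
- Uma (knave) says "Bob is a liar" - this is FALSE (a lie) because Bob is a knight.
- Bob (knight) says "Dave is a knight" - this is TRUE because Dave is a knight.
- Dave (knight) says "At least one of us is a knave" - this is TRUE because Uma is a knave.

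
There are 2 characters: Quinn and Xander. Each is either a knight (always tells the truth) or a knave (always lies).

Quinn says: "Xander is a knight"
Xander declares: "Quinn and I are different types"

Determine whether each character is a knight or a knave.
Quinn is a knave.
Xander is a knave.

Verification:
- Quinn (knave) says "Xander is a knight" - this is FALSE (a lie) because Xander is a knave.
- Xander (knave) says "Quinn and I are different types" - this is FALSE (a lie) because Xander is a knave and Quinn is a knave.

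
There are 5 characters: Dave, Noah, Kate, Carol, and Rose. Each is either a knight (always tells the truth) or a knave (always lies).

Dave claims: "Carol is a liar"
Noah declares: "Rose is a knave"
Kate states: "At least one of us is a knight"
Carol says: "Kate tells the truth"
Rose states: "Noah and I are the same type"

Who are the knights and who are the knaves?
Dave is a knave.
Noah is a knight.
Kate is a knight.
Carol is a knight.
Rose is a knave.

Verification:
- Dave (knave) says "Carol is a liar" - this is FALSE (a lie) because Carol is a knight.
- Noah (knight) says "Rose is a knave" - this is TRUE because Rose is a knave.
- Kate (knight) says "At least one of us is a knight" - this is TRUE because Noah, Kate, and Carol are knights.
- Carol (knight) says "Kate tells the truth" - this is TRUE because Kate is a knight.
- Rose (knave) says "Noah and I are the same type" - this is FALSE (a lie) because Rose is a knave and Noah is a knight.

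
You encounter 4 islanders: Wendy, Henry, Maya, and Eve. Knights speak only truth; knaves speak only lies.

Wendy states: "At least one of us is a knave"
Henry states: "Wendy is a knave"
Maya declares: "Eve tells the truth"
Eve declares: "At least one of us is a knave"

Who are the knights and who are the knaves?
Wendy is a knight.
Henry is a knave.
Maya is a knight.
Eve is a knight.

Verification:
- Wendy (knight) says "At least one of us is a knave" - this is TRUE because Henry is a knave.
- Henry (knave) says "Wendy is a knave" - this is FALSE (a lie) because Wendy is a knight.
- Maya (knight) says "Eve tells the truth" - this is TRUE because Eve is a knight.
- Eve (knight) says "At least one of us is a knave" - this is TRUE because Henry is a knave.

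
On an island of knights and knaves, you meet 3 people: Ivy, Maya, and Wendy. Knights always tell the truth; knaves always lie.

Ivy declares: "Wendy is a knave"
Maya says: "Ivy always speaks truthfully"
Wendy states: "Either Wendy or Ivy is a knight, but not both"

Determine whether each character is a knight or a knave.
Ivy is a knave.
Maya is a knave.
Wendy is a knight.

Verification:
- Ivy (knave) says "Wendy is a knave" - this is FALSE (a lie) because Wendy is a knight.
- Maya (knave) says "Ivy always speaks truthfully" - this is FALSE (a lie) because Ivy is a knave.
- Wendy (knight) says "Either Wendy or Ivy is a knight, but not both" - this is TRUE because Wendy is a knight and Ivy is a knave.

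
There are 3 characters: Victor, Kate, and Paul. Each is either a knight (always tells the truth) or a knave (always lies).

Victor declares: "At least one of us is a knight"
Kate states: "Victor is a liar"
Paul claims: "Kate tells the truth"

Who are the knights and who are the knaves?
Victor is a knight.
Kate is a knave.
Paul is a knave.

Verification:
- Victor (knight) says "At least one of us is a knight" - this is TRUE because Victor is a knight.
- Kate (knave) says "Victor is a liar" - this is FALSE (a lie) because Victor is a knight.
- Paul (knave) says "Kate tells the truth" - this is FALSE (a lie) because Kate is a knave.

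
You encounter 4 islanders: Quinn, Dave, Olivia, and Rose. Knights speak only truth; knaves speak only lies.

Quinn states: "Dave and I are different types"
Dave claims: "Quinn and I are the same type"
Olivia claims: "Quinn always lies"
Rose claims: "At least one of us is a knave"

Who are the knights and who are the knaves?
Quinn is a knight.
Dave is a knave.
Olivia is a knave.
Rose is a knight.

Verification:
- Quinn (knight) says "Dave and I are different types" - this is TRUE because Quinn is a knight and Dave is a knave.
- Dave (knave) says "Quinn and I are the same type" - this is FALSE (a lie) because Dave is a knave and Quinn is a knight.
- Olivia (knave) says "Quinn always lies" - this is FALSE (a lie) because Quinn is a knight.
- Rose (knight) says "At least one of us is a knave" - this is TRUE because Dave and Olivia are knaves.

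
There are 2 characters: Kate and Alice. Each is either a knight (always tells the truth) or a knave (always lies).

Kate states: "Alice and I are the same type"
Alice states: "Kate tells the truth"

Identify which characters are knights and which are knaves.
Kate is a knight.
Alice is a knight.

Verification:
- Kate (knight) says "Alice and I are the same type" - this is TRUE because Kate is a knight and Alice is a knight.
- Alice (knight) says "Kate tells the truth" - this is TRUE because Kate is a knight.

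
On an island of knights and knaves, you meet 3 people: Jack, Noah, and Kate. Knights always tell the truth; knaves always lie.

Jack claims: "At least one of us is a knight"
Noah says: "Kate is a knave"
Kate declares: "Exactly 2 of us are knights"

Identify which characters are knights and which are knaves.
Jack is a knight.
Noah is a knave.
Kate is a knight.

Verification:
- Jack (knight) says "At least one of us is a knight" - this is TRUE because Jack and Kate are knights.
- Noah (knave) says "Kate is a knave" - this is FALSE (a lie) because Kate is a knight.
- Kate (knight) says "Exactly 2 of us are knights" - this is TRUE because there are 2 knights.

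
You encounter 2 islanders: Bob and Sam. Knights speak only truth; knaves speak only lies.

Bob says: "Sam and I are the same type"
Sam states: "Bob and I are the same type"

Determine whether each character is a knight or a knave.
Bob is a knight.
Sam is a knight.

Verification:
- Bob (knight) says "Sam and I are the same type" - this is TRUE because Bob is a knight and Sam is a knight.
- Sam (knight) says "Bob and I are the same type" - this is TRUE because Sam is a knight and Bob is a knight.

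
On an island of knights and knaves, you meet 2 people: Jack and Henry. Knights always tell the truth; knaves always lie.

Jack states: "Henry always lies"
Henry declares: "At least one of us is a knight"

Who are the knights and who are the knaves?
Jack is a knave.
Henry is a knight.

Verification:
- Jack (knave) says "Henry always lies" - this is FALSE (a lie) because Henry is a knight.
- Henry (knight) says "At least one of us is a knight" - this is TRUE because Henry is a knight.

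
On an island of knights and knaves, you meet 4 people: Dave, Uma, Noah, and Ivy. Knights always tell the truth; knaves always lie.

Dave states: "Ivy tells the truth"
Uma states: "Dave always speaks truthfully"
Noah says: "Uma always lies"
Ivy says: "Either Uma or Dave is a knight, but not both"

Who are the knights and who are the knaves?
Dave is a knave.
Uma is a knave.
Noah is a knight.
Ivy is a knave.

Verification:
- Dave (knave) says "Ivy tells the truth" - this is FALSE (a lie) because Ivy is a knave.
- Uma (knave) says "Dave always speaks truthfully" - this is FALSE (a lie) because Dave is a knave.
- Noah (knight) says "Uma always lies" - this is TRUE because Uma is a knave.
- Ivy (knave) says "Either Uma or Dave is a knight, but not both" - this is FALSE (a lie) because Uma is a knave and Dave is a knave.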